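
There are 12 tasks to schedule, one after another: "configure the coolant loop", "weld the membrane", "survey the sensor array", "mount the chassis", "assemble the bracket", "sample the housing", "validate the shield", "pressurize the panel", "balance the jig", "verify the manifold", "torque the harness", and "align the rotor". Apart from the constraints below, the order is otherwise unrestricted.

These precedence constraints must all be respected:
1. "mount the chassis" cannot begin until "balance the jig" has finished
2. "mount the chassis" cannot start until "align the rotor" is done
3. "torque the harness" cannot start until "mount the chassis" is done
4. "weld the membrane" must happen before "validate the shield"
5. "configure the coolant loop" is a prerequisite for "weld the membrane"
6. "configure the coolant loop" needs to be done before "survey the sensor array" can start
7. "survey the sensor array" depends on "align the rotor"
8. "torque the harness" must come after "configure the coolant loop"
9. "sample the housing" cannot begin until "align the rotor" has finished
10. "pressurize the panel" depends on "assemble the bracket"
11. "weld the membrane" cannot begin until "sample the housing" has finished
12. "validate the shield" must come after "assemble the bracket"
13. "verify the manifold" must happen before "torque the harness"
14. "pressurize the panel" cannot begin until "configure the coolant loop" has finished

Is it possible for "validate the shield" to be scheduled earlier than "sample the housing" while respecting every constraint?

The constraints give a chain "sample the housing" → "weld the membrane" → "validate the shield", which forces "sample the housing" before "validate the shield".
Hence "validate the shield" can never be scheduled before "sample the housing".

No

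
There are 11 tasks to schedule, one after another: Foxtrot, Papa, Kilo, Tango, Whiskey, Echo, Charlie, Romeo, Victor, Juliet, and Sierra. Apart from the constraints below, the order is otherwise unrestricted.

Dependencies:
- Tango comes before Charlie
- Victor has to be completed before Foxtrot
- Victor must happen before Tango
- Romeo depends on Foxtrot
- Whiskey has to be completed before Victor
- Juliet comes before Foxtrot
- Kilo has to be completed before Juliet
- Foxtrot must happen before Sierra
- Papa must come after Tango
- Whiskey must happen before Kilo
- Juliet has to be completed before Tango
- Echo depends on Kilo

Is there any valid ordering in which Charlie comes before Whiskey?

No

There is a dependency chain Whiskey → Victor → Tango → Charlie, so Charlie always comes after Whiskey.
So no valid ordering can have Charlie before Whiskey.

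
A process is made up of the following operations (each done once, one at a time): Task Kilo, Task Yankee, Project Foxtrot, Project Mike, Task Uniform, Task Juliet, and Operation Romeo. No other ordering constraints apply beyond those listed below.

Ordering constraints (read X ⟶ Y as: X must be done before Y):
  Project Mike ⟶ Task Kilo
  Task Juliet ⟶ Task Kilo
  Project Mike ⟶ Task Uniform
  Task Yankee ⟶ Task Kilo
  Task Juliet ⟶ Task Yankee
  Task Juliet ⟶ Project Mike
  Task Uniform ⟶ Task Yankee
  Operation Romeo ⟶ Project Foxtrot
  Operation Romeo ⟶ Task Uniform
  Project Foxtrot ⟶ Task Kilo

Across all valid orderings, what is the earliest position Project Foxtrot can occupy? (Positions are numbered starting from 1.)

2

Working backwards through the constraints from Project Foxtrot, its only required predecessor is Operation Romeo.
So at minimum 1 operation comes before Project Foxtrot, putting Project Foxtrot no earlier than position 2. That position is achievable by scheduling exactly that predecessor first.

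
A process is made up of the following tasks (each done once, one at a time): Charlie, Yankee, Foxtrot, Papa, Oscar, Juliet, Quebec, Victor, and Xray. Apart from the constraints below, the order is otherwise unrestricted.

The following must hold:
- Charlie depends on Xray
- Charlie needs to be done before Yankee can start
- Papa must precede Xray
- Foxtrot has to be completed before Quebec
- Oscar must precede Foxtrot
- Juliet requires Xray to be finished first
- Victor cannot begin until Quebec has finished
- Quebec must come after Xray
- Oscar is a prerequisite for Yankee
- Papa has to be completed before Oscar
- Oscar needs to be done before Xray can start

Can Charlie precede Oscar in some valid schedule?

No

The constraints give a chain Oscar → Xray → Charlie, which forces Oscar before Charlie.
So no valid ordering can have Charlie before Oscar.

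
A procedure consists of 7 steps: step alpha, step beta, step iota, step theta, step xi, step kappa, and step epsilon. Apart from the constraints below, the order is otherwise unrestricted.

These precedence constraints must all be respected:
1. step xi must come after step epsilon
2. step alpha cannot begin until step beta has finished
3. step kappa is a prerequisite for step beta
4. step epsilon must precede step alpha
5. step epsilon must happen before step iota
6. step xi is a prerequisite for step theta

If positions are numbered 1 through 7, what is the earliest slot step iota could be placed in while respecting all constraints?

2

Working backwards through the constraints from step iota, its only required predecessor is step epsilon.
With 1 mandatory predecessor, the earliest step iota can sit is position 1+1 = 2, and placing just that one first achieves it.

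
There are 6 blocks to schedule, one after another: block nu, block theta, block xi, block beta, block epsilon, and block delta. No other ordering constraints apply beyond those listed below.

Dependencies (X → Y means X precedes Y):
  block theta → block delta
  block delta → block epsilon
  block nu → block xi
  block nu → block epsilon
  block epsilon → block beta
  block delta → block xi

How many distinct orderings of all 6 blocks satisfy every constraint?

9

2 blocks have no prerequisites (block nu, block theta), so any of them could come first.
Enumerating by repeatedly choosing an available block (one whose prerequisites are all placed) gives 9 distinct complete orderings.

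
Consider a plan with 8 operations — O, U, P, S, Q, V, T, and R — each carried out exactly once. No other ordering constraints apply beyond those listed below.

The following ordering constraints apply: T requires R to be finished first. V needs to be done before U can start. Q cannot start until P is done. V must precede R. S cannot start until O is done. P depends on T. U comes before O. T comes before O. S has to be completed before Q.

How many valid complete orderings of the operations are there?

V is the only operation with nothing required before it, so every ordering starts there.
Systematically extending each partial ordering one operation at a time and counting, there are 10 complete orderings.

10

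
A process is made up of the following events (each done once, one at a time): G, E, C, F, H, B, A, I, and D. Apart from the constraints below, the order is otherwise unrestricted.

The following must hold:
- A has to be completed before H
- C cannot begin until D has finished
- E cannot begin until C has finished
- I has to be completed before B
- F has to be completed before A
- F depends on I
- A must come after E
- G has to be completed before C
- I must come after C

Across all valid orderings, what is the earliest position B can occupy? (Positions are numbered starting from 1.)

Every event that must precede B has to come before it. Tracing all chains that end at B, those events are: G, C, I, D — 4 in total.
With 4 mandatory predecessors, the earliest B can sit is position 4+1 = 5, and placing just those 4 first achieves it.

5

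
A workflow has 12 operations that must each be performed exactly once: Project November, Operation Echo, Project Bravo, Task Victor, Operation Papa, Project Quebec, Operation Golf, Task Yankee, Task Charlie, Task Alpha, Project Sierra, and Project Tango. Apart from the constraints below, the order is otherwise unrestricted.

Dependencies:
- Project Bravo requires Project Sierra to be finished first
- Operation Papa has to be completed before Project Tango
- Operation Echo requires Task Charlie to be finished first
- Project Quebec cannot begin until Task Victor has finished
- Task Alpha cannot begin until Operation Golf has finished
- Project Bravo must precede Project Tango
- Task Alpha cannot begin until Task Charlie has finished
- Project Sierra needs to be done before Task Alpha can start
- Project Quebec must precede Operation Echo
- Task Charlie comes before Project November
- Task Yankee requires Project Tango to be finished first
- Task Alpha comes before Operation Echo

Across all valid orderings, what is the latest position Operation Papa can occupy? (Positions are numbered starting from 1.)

10

Following every chain forward from Operation Papa, the operations that must come later are Task Yankee, Project Tango — 2 of them.
With 2 mandatory successors out of 12 operations total, the latest slot for Operation Papa is 12−2 = 10, and it's reachable by doing all non-successors before Operation Papa.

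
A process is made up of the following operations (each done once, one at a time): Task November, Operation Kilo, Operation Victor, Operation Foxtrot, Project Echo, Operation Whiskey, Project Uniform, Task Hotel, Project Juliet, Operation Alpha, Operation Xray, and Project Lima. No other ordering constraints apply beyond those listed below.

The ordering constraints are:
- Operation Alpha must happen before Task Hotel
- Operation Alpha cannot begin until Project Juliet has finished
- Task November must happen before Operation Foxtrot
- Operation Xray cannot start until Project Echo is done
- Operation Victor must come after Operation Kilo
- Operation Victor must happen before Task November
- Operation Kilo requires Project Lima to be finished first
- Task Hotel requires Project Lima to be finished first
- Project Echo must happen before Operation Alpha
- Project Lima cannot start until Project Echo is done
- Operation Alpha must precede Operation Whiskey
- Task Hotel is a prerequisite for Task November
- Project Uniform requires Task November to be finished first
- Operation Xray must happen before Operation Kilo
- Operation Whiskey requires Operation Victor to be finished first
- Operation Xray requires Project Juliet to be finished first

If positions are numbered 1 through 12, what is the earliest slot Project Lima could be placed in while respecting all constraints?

2

The only operation forced before Project Lima (directly or transitively) is Project Echo.
With 1 mandatory predecessor, the earliest Project Lima can sit is position 1+1 = 2, and placing just that one first achieves it.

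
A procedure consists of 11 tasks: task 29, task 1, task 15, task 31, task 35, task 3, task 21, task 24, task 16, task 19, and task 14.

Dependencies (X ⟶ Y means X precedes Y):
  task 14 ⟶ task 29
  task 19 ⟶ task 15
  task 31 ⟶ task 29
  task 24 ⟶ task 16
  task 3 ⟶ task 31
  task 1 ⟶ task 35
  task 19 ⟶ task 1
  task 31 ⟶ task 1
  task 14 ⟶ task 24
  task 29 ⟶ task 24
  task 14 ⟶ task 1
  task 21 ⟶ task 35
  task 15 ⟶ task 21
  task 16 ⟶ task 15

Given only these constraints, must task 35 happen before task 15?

No

There is a chain task 15 → task 21 → task 35, which puts task 15 before task 35.
So task 35 never precedes task 15.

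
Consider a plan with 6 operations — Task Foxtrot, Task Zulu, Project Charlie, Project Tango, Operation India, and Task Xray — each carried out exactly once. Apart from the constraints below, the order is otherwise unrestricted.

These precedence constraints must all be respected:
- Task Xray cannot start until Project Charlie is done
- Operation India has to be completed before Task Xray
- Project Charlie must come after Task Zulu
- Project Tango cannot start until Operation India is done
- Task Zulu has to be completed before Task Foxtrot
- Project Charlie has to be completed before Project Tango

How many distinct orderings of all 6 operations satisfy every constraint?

The operations with no prerequisites are Task Zulu, Operation India; any of them can be placed first.
Counting all ways to extend the partial order to a total order gives 28.

28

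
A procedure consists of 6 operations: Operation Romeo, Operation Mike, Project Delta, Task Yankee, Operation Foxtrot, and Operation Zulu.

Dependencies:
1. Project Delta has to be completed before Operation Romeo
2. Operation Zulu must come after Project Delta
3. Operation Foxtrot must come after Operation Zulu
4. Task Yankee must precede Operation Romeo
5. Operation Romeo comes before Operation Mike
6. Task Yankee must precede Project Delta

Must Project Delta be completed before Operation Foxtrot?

Yes

There is a constraint chain Project Delta → Operation Zulu → Operation Foxtrot.
Hence Project Delta necessarily comes before Operation Foxtrot.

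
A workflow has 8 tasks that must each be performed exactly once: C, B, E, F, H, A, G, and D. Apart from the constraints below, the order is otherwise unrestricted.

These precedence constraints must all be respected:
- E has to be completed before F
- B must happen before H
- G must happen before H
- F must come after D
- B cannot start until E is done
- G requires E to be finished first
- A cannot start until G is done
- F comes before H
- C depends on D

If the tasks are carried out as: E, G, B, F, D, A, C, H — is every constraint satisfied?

No

Here D comes after F.
Since D is required before F, the ordering is invalid.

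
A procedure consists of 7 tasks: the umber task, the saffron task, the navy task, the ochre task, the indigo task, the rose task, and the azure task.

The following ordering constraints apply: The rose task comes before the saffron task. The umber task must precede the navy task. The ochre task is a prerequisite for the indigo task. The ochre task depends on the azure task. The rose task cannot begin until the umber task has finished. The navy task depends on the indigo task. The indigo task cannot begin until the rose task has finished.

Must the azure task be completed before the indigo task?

There is a constraint chain the azure task → the ochre task → the indigo task.
That forces the azure task before the indigo task in every valid schedule.

Yes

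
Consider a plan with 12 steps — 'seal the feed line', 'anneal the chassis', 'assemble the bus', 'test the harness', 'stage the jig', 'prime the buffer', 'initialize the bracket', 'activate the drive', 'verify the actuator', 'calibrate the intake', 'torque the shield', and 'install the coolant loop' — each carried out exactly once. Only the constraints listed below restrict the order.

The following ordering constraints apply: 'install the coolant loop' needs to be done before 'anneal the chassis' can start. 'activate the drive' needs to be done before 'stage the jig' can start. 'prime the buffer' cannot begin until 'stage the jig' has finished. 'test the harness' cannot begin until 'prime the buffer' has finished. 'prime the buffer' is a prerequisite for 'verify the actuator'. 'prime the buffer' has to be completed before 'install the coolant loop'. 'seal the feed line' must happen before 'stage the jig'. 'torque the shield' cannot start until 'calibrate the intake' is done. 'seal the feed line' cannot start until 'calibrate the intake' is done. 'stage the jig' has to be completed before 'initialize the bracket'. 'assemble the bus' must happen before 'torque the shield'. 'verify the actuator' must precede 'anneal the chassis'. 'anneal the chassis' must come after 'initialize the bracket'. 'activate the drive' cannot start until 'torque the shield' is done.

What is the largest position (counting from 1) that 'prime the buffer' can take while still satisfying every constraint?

8

The steps that are forced after 'prime the buffer', directly or by a chain of constraints, are 'anneal the chassis', 'test the harness', 'verify the actuator', 'install the coolant loop'. That's 4 steps.
So at least 4 steps follow 'prime the buffer', putting 'prime the buffer' no later than position 8. That position is achievable by scheduling everything else first.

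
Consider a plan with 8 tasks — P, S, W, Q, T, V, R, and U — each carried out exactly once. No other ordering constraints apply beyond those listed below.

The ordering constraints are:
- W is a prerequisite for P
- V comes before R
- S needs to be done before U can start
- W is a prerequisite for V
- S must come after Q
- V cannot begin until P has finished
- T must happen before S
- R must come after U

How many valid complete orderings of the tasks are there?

3 tasks have no prerequisites (W, Q, T), so any of them could come first.
Counting all ways to extend the partial order to a total order gives 70.

70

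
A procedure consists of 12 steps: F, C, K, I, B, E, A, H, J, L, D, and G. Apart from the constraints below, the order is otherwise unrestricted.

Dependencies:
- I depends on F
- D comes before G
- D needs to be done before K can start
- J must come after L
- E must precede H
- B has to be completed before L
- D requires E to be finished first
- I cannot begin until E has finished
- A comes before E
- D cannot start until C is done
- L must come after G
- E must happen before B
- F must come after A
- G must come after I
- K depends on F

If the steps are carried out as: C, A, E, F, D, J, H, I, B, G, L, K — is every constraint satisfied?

The sequence places J ahead of L.
That contradicts the constraint that L must precede J.

No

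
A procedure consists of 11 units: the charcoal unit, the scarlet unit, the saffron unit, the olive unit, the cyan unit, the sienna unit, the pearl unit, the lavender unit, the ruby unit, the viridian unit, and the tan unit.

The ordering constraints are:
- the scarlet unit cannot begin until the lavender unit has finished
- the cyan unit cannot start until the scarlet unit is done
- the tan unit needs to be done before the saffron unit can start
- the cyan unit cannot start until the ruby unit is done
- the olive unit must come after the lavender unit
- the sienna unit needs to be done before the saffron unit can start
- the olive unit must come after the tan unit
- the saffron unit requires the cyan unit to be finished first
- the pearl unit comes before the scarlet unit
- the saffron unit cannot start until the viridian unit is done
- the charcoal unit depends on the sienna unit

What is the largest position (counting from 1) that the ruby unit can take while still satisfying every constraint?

The units that are forced after the ruby unit, directly or by a chain of constraints, are the saffron unit, the cyan unit. That's 2 units.
So at least 2 units follow the ruby unit, putting the ruby unit no later than position 9. That position is achievable by scheduling everything else first.

9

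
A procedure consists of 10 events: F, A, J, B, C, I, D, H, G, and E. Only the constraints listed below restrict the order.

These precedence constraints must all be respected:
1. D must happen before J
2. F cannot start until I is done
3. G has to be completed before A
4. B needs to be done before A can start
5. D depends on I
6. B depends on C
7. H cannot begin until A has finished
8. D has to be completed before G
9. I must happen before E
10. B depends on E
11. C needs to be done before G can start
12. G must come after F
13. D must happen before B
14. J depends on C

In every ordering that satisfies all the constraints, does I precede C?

No

I and C are not related by any chain of constraints.
So I can come before C or after — it is not forced.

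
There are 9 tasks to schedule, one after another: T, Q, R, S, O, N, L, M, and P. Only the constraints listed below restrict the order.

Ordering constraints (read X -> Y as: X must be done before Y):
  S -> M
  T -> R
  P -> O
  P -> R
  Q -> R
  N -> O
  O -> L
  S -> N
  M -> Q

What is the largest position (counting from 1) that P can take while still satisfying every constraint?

The tasks that are forced after P, directly or by a chain of constraints, are R, O, L. That's 3 tasks.
With 3 mandatory successors out of 9 tasks total, the latest slot for P is 9−3 = 6, and it's reachable by doing all non-successors before P.

6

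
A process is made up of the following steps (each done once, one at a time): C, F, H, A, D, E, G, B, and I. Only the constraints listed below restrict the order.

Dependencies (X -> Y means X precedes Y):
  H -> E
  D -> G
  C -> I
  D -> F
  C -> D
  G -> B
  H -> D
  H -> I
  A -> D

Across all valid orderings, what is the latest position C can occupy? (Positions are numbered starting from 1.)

4

The steps that are forced after C, directly or by a chain of constraints, are F, D, G, B, I. That's 5 steps.
So at least 5 steps follow C, putting C no later than position 4. That position is achievable by scheduling everything else first.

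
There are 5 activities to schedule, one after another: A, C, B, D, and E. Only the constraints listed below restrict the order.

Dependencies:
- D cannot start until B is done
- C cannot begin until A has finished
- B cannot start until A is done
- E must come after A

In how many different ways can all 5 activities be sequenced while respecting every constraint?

A is the only activity with nothing required before it, so every ordering starts there.
Enumerating by repeatedly choosing an available activity (one whose prerequisites are all placed) gives 12 distinct complete orderings.

12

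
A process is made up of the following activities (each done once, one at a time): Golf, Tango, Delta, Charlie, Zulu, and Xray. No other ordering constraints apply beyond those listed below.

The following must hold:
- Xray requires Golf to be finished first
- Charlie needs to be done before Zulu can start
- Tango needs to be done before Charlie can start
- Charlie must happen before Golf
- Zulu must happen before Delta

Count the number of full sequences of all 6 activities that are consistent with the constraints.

6

Only Tango has no prerequisites, so it must go first.
Systematically extending each partial ordering one activity at a time and counting, there are 6 complete orderings.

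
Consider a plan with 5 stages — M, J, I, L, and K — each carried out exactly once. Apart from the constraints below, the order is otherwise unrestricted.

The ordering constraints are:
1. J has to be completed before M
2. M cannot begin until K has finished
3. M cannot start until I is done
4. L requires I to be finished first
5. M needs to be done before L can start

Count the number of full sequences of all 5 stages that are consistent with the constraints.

6

3 stages have no prerequisites (J, I, K), so any of them could come first.
Systematically extending each partial ordering one stage at a time and counting, there are 6 complete orderings.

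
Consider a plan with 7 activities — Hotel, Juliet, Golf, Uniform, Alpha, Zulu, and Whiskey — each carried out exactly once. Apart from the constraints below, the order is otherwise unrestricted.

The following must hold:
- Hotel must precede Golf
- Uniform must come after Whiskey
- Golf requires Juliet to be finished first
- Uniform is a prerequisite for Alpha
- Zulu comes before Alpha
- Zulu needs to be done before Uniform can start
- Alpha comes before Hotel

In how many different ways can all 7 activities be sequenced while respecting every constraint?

The activities with no prerequisites are Juliet, Zulu, Whiskey; any of them can be placed first.
Systematically extending each partial ordering one activity at a time and counting, there are 12 complete orderings.

12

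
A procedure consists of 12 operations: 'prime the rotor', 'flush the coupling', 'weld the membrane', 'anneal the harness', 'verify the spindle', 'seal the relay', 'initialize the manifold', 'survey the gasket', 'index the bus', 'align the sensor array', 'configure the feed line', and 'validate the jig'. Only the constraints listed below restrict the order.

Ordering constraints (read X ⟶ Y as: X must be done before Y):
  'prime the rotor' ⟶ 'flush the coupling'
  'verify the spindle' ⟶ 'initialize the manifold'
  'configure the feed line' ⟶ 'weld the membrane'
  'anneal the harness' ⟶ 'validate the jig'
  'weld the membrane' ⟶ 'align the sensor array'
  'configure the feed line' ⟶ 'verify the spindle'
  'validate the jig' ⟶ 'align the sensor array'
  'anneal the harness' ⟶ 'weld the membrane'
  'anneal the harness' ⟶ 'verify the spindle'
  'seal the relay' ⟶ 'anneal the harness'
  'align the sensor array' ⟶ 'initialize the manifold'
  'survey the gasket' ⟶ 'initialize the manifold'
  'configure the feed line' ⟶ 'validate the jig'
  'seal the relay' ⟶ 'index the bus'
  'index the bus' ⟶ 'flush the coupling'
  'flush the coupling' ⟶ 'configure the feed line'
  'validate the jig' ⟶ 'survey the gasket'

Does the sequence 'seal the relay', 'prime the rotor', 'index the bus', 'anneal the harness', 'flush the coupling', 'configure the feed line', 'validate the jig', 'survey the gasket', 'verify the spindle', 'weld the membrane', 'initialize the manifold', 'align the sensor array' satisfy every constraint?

No

The sequence places 'initialize the manifold' ahead of 'align the sensor array'.
But one of the constraints requires 'align the sensor array' before 'initialize the manifold', so this ordering violates it.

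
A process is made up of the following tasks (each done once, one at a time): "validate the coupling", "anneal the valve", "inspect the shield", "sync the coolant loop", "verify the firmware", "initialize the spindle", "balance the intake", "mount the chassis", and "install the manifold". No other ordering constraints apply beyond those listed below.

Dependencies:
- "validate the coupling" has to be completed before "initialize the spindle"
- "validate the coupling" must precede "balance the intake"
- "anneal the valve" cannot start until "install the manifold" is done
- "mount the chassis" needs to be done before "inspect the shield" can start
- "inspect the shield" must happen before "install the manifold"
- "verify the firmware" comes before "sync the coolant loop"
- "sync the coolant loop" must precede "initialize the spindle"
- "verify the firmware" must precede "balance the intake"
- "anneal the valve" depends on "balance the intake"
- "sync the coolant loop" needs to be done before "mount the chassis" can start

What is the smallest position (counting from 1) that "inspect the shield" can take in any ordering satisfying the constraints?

Working backwards through the constraints from "inspect the shield", its full set of required predecessors is "sync the coolant loop", "verify the firmware", "mount the chassis" — 3 of them.
So at minimum 3 tasks come before "inspect the shield", putting "inspect the shield" no earlier than position 4. That position is achievable by scheduling exactly those predecessors first.

4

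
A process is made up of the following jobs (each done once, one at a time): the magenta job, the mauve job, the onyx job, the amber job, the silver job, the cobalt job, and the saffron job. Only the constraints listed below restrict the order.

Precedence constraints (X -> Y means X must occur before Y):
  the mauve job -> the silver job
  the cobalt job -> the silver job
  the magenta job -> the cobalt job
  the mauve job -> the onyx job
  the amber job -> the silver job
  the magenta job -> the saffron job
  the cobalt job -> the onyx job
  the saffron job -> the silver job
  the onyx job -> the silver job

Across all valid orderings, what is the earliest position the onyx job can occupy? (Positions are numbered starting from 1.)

The jobs that are forced before the onyx job, directly or transitively, are the magenta job, the mauve job, the cobalt job. That's 3 jobs.
With 3 mandatory predecessors, the earliest the onyx job can sit is position 3+1 = 4, and placing just those 3 first achieves it.

4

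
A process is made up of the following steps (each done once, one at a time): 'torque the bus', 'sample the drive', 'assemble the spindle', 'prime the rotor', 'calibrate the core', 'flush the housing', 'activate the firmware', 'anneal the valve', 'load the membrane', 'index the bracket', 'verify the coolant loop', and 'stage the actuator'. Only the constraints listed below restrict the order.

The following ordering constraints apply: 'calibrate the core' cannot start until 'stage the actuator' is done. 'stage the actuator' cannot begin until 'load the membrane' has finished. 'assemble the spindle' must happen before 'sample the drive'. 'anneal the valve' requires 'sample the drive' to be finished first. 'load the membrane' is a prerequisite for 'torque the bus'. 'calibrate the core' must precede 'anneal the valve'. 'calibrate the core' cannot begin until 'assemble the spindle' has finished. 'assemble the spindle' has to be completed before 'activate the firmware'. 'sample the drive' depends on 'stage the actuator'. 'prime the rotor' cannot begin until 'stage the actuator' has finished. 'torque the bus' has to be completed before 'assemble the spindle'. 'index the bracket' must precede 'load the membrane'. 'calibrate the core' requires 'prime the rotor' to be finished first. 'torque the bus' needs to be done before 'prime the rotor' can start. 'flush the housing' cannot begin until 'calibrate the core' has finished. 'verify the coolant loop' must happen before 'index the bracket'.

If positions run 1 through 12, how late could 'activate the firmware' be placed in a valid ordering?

Nothing depends on 'activate the firmware', so it can be the final step, position 12.

12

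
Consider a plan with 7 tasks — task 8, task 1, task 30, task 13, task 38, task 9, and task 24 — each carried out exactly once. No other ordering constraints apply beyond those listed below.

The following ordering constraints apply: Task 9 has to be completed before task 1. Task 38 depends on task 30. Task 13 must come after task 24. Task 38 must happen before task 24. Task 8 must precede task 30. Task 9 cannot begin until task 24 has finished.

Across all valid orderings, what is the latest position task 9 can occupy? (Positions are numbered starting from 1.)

Following the constraints forward from task 9, its only required successor is task 1.
With 1 mandatory successor out of 7 tasks total, the latest slot for task 9 is 7−1 = 6, and it's reachable by doing all non-successors before task 9.

6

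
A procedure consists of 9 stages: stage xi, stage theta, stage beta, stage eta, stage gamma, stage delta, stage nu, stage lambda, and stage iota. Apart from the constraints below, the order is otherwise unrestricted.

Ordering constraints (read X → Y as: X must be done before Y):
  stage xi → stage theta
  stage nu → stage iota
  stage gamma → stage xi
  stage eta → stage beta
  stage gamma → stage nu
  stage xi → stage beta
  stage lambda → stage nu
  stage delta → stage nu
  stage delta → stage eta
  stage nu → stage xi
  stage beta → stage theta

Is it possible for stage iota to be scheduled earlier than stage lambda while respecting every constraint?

The constraints give a chain stage lambda → stage nu → stage iota, which forces stage lambda before stage iota.
So no valid ordering can have stage iota before stage lambda.

No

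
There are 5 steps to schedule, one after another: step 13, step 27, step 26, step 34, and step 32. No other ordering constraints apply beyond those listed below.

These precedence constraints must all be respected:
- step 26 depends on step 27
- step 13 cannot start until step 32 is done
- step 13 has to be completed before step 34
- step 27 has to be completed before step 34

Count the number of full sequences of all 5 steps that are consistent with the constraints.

The steps with no prerequisites are step 27, step 32; any of them can be placed first.
Enumerating by repeatedly choosing an available step (one whose prerequisites are all placed) gives 9 distinct complete orderings.

9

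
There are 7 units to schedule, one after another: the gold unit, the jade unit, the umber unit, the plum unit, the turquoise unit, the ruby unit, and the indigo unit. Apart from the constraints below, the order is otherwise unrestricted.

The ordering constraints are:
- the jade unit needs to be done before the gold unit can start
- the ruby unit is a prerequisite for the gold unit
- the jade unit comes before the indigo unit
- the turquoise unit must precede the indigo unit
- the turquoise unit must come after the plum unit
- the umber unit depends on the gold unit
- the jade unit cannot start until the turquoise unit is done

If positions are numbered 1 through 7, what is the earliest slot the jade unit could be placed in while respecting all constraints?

The units that are forced before the jade unit, directly or transitively, are the plum unit, the turquoise unit. That's 2 units.
With 2 mandatory predecessors, the earliest the jade unit can sit is position 2+1 = 3, and placing just those 2 first achieves it.

3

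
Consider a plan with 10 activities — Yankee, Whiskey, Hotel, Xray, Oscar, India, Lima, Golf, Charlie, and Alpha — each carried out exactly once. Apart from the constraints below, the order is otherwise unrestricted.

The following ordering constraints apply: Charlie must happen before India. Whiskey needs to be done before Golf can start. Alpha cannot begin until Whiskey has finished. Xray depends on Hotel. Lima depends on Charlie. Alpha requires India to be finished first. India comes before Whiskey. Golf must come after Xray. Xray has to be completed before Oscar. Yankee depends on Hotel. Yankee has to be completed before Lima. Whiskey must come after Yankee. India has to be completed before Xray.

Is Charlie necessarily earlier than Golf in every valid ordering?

Yes

Chaining the stated constraints: Charlie → India → Whiskey → Golf.
So Charlie must precede Golf in any valid ordering.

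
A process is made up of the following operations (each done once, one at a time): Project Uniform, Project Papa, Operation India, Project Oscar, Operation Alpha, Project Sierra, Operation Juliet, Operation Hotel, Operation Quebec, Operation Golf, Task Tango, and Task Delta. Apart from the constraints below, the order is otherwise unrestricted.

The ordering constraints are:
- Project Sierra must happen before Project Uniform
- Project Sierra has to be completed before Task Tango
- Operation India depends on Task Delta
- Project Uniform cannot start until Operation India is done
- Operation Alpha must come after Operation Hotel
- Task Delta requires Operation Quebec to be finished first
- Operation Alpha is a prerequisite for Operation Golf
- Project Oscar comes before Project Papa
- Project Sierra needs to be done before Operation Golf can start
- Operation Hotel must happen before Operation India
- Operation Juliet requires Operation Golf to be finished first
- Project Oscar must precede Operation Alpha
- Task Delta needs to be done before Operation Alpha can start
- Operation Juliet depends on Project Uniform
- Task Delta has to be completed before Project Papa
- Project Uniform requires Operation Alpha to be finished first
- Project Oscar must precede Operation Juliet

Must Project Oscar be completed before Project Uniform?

Yes

Tracing the constraints gives a chain: Project Oscar → Operation Alpha → Project Uniform.
That forces Project Oscar before Project Uniform in every valid schedule.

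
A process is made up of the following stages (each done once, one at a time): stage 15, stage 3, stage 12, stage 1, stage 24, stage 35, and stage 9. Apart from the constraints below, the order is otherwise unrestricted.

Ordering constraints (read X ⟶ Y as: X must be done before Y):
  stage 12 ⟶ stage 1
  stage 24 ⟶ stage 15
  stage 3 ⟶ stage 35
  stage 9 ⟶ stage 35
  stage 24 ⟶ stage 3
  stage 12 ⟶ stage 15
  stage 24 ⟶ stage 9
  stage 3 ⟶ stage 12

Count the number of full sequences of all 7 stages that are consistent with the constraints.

Only stage 24 has no prerequisites, so it must go first.
Enumerating by repeatedly choosing an available stage (one whose prerequisites are all placed) gives 28 distinct complete orderings.

28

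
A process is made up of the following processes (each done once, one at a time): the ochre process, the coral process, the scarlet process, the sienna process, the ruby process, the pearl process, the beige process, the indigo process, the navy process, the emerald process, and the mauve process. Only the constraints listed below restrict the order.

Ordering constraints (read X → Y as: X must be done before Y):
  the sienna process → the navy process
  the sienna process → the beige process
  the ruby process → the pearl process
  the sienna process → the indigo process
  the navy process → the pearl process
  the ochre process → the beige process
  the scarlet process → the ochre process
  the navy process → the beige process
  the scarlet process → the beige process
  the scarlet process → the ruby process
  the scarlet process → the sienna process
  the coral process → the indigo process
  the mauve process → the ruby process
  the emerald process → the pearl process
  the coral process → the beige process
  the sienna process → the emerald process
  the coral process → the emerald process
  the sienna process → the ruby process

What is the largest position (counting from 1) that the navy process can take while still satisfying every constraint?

9

Every process that must follow the navy process has to come after it. Tracing all chains starting from the navy process, those processes are: the pearl process, the beige process — 2 in total.
With 2 mandatory successors out of 11 processes total, the latest slot for the navy process is 11−2 = 9, and it's reachable by doing all non-successors before the navy process.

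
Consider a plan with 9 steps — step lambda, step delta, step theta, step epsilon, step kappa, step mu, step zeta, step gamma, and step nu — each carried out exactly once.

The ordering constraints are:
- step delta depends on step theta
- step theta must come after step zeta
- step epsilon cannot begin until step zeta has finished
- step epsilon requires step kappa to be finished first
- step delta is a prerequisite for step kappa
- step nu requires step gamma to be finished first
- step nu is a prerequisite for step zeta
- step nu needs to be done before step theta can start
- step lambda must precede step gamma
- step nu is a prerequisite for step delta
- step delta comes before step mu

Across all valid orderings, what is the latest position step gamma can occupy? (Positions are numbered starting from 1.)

2

Every step that must follow step gamma has to come after it. Tracing all chains starting from step gamma, those steps are: step delta, step theta, step epsilon, step kappa, step mu, step zeta, step nu — 7 in total.
So at least 7 steps follow step gamma, putting step gamma no later than position 2. That position is achievable by scheduling everything else first.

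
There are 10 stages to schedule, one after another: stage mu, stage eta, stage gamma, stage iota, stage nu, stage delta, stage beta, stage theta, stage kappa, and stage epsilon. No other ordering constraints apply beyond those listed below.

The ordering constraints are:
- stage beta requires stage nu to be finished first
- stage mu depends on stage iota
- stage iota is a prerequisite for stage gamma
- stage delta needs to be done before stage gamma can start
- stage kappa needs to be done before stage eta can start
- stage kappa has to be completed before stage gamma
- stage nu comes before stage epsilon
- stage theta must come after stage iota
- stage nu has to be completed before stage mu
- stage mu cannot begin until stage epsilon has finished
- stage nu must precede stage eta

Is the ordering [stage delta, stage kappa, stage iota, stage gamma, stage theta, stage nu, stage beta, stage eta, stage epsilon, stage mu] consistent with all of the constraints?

Yes

Checking each listed constraint against this order: for instance, stage iota is in position 3 and stage mu in position 10, so that constraint holds — and the remaining constraints check out the same way.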